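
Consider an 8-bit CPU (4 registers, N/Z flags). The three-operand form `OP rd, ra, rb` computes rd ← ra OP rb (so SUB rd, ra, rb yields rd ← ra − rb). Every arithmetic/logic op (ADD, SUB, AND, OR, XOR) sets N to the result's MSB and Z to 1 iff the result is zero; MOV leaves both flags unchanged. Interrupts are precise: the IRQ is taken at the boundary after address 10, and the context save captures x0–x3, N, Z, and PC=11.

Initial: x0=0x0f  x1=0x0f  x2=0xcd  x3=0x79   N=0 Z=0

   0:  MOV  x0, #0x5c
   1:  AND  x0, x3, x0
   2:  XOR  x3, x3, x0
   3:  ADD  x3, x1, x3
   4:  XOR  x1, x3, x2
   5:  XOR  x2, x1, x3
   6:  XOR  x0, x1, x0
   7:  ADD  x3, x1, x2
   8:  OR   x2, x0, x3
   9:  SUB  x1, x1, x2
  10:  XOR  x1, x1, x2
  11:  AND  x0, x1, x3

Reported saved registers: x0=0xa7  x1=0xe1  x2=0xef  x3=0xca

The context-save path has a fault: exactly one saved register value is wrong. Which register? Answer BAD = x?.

BAD = x0

after  0: x0=0x5c x1=0x0f x2=0xcd x3=0x79  N=0 Z=0
after  1: x0=0x58 x1=0x0f x2=0xcd x3=0x79  N=0 Z=0
after  2: x0=0x58 x1=0x0f x2=0xcd x3=0x21  N=0 Z=0
after  3: x0=0x58 x1=0x0f x2=0xcd x3=0x30  N=0 Z=0
after  4: x0=0x58 x1=0xfd x2=0xcd x3=0x30  N=1 Z=0
after  5: x0=0x58 x1=0xfd x2=0xcd x3=0x30  N=1 Z=0
after  6: x0=0xa5 x1=0xfd x2=0xcd x3=0x30  N=1 Z=0
after  7: x0=0xa5 x1=0xfd x2=0xcd x3=0xca  N=1 Z=0
after  8: x0=0xa5 x1=0xfd x2=0xef x3=0xca  N=1 Z=0
after  9: x0=0xa5 x1=0x0e x2=0xef x3=0xca  N=0 Z=0
after 10: x0=0xa5 x1=0xe1 x2=0xef x3=0xca  N=1 Z=0
-- IRQ taken; context saved, return-PC = 11 --
mismatch: x0: reported 0xa7 vs actual 0xa5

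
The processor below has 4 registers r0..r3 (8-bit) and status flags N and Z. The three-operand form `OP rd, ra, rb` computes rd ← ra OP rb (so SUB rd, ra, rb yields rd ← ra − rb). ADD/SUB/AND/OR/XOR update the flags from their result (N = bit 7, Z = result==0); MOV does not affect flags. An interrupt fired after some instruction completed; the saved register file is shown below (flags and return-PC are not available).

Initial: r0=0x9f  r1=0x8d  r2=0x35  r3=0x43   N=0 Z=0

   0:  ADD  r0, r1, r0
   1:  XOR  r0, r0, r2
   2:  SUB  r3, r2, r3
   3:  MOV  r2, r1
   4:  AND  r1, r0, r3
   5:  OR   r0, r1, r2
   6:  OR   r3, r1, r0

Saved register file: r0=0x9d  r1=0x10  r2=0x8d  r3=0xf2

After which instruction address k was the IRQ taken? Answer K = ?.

K = 5

after  0: r0=0x2c r1=0x8d r2=0x35 r3=0x43  N=0 Z=0
after  1: r0=0x19 r1=0x8d r2=0x35 r3=0x43  N=0 Z=0
after  2: r0=0x19 r1=0x8d r2=0x35 r3=0xf2  N=1 Z=0
after  3: r0=0x19 r1=0x8d r2=0x8d r3=0xf2  N=1 Z=0
after  4: r0=0x19 r1=0x10 r2=0x8d r3=0xf2  N=0 Z=0
after  5: r0=0x9d r1=0x10 r2=0x8d r3=0xf2  N=1 Z=0
-- IRQ taken; context saved, return-PC = 6 --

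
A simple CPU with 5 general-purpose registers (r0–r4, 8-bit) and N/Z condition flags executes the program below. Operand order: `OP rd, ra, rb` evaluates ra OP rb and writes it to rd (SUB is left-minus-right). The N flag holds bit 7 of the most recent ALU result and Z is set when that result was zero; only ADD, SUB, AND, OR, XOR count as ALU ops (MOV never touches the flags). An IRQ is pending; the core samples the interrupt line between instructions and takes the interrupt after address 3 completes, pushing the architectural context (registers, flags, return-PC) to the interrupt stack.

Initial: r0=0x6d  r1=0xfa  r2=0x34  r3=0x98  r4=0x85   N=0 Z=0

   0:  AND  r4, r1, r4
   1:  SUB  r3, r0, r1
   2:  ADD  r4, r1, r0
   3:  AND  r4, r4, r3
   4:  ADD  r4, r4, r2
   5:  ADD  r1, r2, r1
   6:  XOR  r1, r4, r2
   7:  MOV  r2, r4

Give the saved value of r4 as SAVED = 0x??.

after  0: r0=0x6d r1=0xfa r2=0x34 r3=0x98 r4=0x80  N=1 Z=0
after  1: r0=0x6d r1=0xfa r2=0x34 r3=0x73 r4=0x80  N=0 Z=0
after  2: r0=0x6d r1=0xfa r2=0x34 r3=0x73 r4=0x67  N=0 Z=0
after  3: r0=0x6d r1=0xfa r2=0x34 r3=0x73 r4=0x63  N=0 Z=0
-- IRQ taken; context saved, return-PC = 4 --

SAVED = 0x63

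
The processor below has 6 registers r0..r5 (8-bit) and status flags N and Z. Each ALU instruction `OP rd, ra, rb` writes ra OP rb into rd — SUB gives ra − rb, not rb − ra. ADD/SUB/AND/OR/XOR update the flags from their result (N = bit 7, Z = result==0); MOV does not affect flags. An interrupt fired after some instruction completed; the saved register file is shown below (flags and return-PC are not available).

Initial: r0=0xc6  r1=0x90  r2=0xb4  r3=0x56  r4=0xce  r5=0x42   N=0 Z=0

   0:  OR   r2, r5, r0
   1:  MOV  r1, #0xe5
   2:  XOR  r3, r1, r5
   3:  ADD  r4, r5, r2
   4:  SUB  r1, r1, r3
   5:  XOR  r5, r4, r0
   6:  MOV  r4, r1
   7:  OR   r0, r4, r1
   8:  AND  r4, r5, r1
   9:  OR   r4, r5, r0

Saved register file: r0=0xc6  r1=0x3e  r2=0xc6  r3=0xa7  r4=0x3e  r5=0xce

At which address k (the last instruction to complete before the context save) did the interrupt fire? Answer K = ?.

K = 6

after  0: r0=0xc6 r1=0x90 r2=0xc6 r3=0x56 r4=0xce r5=0x42  N=1 Z=0
after  1: r0=0xc6 r1=0xe5 r2=0xc6 r3=0x56 r4=0xce r5=0x42  N=1 Z=0
after  2: r0=0xc6 r1=0xe5 r2=0xc6 r3=0xa7 r4=0xce r5=0x42  N=1 Z=0
after  3: r0=0xc6 r1=0xe5 r2=0xc6 r3=0xa7 r4=0x08 r5=0x42  N=0 Z=0
after  4: r0=0xc6 r1=0x3e r2=0xc6 r3=0xa7 r4=0x08 r5=0x42  N=0 Z=0
after  5: r0=0xc6 r1=0x3e r2=0xc6 r3=0xa7 r4=0x08 r5=0xce  N=1 Z=0
after  6: r0=0xc6 r1=0x3e r2=0xc6 r3=0xa7 r4=0x3e r5=0xce  N=1 Z=0
-- IRQ taken; context saved, return-PC = 7 --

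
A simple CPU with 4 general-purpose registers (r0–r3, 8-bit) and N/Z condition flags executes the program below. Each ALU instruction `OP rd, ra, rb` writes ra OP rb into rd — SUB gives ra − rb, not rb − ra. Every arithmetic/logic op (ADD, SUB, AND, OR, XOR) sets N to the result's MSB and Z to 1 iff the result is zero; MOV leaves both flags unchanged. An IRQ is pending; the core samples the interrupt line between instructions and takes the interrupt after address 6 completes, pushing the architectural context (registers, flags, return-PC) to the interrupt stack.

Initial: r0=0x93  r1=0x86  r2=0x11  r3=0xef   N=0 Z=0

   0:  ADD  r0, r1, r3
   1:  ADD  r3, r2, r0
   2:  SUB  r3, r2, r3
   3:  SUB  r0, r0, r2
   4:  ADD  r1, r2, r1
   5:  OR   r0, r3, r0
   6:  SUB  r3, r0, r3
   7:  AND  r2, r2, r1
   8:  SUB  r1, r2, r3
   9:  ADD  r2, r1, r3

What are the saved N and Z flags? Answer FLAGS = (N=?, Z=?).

after  0: r0=0x75 r1=0x86 r2=0x11 r3=0xef  N=0 Z=0
after  1: r0=0x75 r1=0x86 r2=0x11 r3=0x86  N=1 Z=0
after  2: r0=0x75 r1=0x86 r2=0x11 r3=0x8b  N=1 Z=0
after  3: r0=0x64 r1=0x86 r2=0x11 r3=0x8b  N=0 Z=0
after  4: r0=0x64 r1=0x97 r2=0x11 r3=0x8b  N=1 Z=0
after  5: r0=0xef r1=0x97 r2=0x11 r3=0x8b  N=1 Z=0
after  6: r0=0xef r1=0x97 r2=0x11 r3=0x64  N=0 Z=0
-- IRQ taken; context saved, return-PC = 7 --

FLAGS = (N=0, Z=0)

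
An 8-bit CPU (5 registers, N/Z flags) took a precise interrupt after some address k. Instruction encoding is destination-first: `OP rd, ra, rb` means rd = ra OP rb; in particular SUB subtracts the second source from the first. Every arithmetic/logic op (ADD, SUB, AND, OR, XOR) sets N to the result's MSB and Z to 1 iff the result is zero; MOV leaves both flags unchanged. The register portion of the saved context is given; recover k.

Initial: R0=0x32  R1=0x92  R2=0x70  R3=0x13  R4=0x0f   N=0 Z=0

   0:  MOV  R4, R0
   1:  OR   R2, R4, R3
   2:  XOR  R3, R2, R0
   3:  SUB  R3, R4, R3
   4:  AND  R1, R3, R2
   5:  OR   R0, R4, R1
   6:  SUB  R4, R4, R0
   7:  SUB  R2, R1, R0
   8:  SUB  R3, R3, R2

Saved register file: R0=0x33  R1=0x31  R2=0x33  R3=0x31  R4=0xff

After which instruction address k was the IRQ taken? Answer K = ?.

after  0: R0=0x32 R1=0x92 R2=0x70 R3=0x13 R4=0x32  N=0 Z=0
after  1: R0=0x32 R1=0x92 R2=0x33 R3=0x13 R4=0x32  N=0 Z=0
after  2: R0=0x32 R1=0x92 R2=0x33 R3=0x01 R4=0x32  N=0 Z=0
after  3: R0=0x32 R1=0x92 R2=0x33 R3=0x31 R4=0x32  N=0 Z=0
after  4: R0=0x32 R1=0x31 R2=0x33 R3=0x31 R4=0x32  N=0 Z=0
after  5: R0=0x33 R1=0x31 R2=0x33 R3=0x31 R4=0x32  N=0 Z=0
after  6: R0=0x33 R1=0x31 R2=0x33 R3=0x31 R4=0xff  N=1 Z=0
-- IRQ taken; context saved, return-PC = 7 --

K = 6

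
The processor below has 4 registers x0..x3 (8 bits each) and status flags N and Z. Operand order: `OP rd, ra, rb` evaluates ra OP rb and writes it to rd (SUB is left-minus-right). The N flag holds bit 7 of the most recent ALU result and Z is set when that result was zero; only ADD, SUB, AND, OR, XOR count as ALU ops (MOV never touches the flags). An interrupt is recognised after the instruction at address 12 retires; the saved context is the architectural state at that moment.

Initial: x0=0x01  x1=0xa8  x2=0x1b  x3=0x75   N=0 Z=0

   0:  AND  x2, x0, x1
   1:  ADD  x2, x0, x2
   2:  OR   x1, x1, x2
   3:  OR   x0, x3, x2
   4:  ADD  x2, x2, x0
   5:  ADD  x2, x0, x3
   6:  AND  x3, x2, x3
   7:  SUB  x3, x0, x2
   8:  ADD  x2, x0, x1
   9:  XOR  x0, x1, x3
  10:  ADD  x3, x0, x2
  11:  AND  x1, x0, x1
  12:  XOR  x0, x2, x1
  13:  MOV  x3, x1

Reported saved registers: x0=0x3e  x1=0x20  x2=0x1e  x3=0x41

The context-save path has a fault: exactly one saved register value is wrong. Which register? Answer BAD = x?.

BAD = x3

after  0: x0=0x01 x1=0xa8 x2=0x00 x3=0x75  N=0 Z=1
after  1: x0=0x01 x1=0xa8 x2=0x01 x3=0x75  N=0 Z=0
after  2: x0=0x01 x1=0xa9 x2=0x01 x3=0x75  N=1 Z=0
after  3: x0=0x75 x1=0xa9 x2=0x01 x3=0x75  N=0 Z=0
after  4: x0=0x75 x1=0xa9 x2=0x76 x3=0x75  N=0 Z=0
after  5: x0=0x75 x1=0xa9 x2=0xea x3=0x75  N=1 Z=0
after  6: x0=0x75 x1=0xa9 x2=0xea x3=0x60  N=0 Z=0
after  7: x0=0x75 x1=0xa9 x2=0xea x3=0x8b  N=1 Z=0
after  8: x0=0x75 x1=0xa9 x2=0x1e x3=0x8b  N=0 Z=0
after  9: x0=0x22 x1=0xa9 x2=0x1e x3=0x8b  N=0 Z=0
after 10: x0=0x22 x1=0xa9 x2=0x1e x3=0x40  N=0 Z=0
after 11: x0=0x22 x1=0x20 x2=0x1e x3=0x40  N=0 Z=0
after 12: x0=0x3e x1=0x20 x2=0x1e x3=0x40  N=0 Z=0
-- IRQ taken; context saved, return-PC = 13 --
mismatch: x3: reported 0x41 vs actual 0x40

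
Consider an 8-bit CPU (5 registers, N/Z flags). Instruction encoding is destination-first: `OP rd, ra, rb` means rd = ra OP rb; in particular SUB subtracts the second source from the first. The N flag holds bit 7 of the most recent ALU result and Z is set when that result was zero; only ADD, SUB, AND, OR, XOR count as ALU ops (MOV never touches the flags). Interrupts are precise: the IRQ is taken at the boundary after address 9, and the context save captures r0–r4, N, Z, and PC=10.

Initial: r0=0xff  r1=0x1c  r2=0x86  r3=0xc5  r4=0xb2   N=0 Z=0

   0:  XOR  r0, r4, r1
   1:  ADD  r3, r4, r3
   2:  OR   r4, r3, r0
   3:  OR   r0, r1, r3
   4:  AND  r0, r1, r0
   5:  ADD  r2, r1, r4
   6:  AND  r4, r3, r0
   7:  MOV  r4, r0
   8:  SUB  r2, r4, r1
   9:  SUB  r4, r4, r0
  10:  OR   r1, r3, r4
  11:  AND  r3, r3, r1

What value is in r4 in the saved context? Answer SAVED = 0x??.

after  0: r0=0xae r1=0x1c r2=0x86 r3=0xc5 r4=0xb2  N=1 Z=0
after  1: r0=0xae r1=0x1c r2=0x86 r3=0x77 r4=0xb2  N=0 Z=0
after  2: r0=0xae r1=0x1c r2=0x86 r3=0x77 r4=0xff  N=1 Z=0
after  3: r0=0x7f r1=0x1c r2=0x86 r3=0x77 r4=0xff  N=0 Z=0
after  4: r0=0x1c r1=0x1c r2=0x86 r3=0x77 r4=0xff  N=0 Z=0
after  5: r0=0x1c r1=0x1c r2=0x1b r3=0x77 r4=0xff  N=0 Z=0
after  6: r0=0x1c r1=0x1c r2=0x1b r3=0x77 r4=0x14  N=0 Z=0
after  7: r0=0x1c r1=0x1c r2=0x1b r3=0x77 r4=0x1c  N=0 Z=0
after  8: r0=0x1c r1=0x1c r2=0x00 r3=0x77 r4=0x1c  N=0 Z=1
after  9: r0=0x1c r1=0x1c r2=0x00 r3=0x77 r4=0x00  N=0 Z=1
-- IRQ taken; context saved, return-PC = 10 --

SAVED = 0x00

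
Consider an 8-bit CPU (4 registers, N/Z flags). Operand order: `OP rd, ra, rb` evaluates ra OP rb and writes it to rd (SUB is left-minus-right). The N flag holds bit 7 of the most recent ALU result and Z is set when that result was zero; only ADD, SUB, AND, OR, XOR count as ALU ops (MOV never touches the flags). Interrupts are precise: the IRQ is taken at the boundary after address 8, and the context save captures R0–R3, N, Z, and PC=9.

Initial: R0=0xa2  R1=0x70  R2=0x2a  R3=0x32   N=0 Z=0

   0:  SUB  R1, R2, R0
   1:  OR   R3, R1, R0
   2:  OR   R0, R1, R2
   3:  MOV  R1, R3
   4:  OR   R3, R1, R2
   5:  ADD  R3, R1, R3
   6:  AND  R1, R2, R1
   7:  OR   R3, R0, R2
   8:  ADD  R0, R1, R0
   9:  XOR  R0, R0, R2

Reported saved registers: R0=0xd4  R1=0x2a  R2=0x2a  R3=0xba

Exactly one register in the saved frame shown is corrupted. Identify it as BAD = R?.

BAD = R3

after  0: R0=0xa2 R1=0x88 R2=0x2a R3=0x32  N=1 Z=0
after  1: R0=0xa2 R1=0x88 R2=0x2a R3=0xaa  N=1 Z=0
after  2: R0=0xaa R1=0x88 R2=0x2a R3=0xaa  N=1 Z=0
after  3: R0=0xaa R1=0xaa R2=0x2a R3=0xaa  N=1 Z=0
after  4: R0=0xaa R1=0xaa R2=0x2a R3=0xaa  N=1 Z=0
after  5: R0=0xaa R1=0xaa R2=0x2a R3=0x54  N=0 Z=0
after  6: R0=0xaa R1=0x2a R2=0x2a R3=0x54  N=0 Z=0
after  7: R0=0xaa R1=0x2a R2=0x2a R3=0xaa  N=1 Z=0
after  8: R0=0xd4 R1=0x2a R2=0x2a R3=0xaa  N=1 Z=0
-- IRQ taken; context saved, return-PC = 9 --
mismatch: R3: reported 0xba vs actual 0xaa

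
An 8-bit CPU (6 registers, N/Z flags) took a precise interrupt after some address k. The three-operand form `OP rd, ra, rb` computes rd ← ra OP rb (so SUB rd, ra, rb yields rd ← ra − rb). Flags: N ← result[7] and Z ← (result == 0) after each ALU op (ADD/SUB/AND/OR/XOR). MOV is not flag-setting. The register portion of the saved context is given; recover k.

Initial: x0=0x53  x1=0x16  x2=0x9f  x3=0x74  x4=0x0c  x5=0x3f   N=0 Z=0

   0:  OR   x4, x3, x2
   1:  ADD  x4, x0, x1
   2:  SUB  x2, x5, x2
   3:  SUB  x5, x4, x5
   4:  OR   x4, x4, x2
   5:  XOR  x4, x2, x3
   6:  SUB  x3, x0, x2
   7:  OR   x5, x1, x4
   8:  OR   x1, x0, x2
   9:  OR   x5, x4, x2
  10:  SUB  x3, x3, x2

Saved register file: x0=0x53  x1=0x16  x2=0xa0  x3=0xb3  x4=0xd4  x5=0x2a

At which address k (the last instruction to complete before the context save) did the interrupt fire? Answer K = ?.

K = 6

after  0: x0=0x53 x1=0x16 x2=0x9f x3=0x74 x4=0xff x5=0x3f  N=1 Z=0
after  1: x0=0x53 x1=0x16 x2=0x9f x3=0x74 x4=0x69 x5=0x3f  N=0 Z=0
after  2: x0=0x53 x1=0x16 x2=0xa0 x3=0x74 x4=0x69 x5=0x3f  N=1 Z=0
after  3: x0=0x53 x1=0x16 x2=0xa0 x3=0x74 x4=0x69 x5=0x2a  N=0 Z=0
after  4: x0=0x53 x1=0x16 x2=0xa0 x3=0x74 x4=0xe9 x5=0x2a  N=1 Z=0
after  5: x0=0x53 x1=0x16 x2=0xa0 x3=0x74 x4=0xd4 x5=0x2a  N=1 Z=0
after  6: x0=0x53 x1=0x16 x2=0xa0 x3=0xb3 x4=0xd4 x5=0x2a  N=1 Z=0
-- IRQ taken; context saved, return-PC = 7 --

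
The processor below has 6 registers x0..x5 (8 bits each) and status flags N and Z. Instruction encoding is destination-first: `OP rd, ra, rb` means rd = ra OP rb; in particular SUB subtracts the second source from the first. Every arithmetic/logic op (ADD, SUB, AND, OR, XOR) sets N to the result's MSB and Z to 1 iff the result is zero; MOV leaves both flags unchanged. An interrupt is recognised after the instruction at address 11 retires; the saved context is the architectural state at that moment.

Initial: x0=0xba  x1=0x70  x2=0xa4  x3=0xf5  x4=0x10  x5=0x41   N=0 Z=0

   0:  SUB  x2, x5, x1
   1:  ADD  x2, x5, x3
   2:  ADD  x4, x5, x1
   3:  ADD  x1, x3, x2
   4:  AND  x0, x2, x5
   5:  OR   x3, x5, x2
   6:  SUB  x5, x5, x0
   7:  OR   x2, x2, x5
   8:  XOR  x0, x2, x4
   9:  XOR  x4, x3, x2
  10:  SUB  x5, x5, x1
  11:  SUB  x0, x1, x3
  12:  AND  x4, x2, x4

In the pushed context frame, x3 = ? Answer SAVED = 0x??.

after  0: x0=0xba x1=0x70 x2=0xd1 x3=0xf5 x4=0x10 x5=0x41  N=1 Z=0
after  1: x0=0xba x1=0x70 x2=0x36 x3=0xf5 x4=0x10 x5=0x41  N=0 Z=0
after  2: x0=0xba x1=0x70 x2=0x36 x3=0xf5 x4=0xb1 x5=0x41  N=1 Z=0
after  3: x0=0xba x1=0x2b x2=0x36 x3=0xf5 x4=0xb1 x5=0x41  N=0 Z=0
after  4: x0=0x00 x1=0x2b x2=0x36 x3=0xf5 x4=0xb1 x5=0x41  N=0 Z=1
after  5: x0=0x00 x1=0x2b x2=0x36 x3=0x77 x4=0xb1 x5=0x41  N=0 Z=0
after  6: x0=0x00 x1=0x2b x2=0x36 x3=0x77 x4=0xb1 x5=0x41  N=0 Z=0
after  7: x0=0x00 x1=0x2b x2=0x77 x3=0x77 x4=0xb1 x5=0x41  N=0 Z=0
after  8: x0=0xc6 x1=0x2b x2=0x77 x3=0x77 x4=0xb1 x5=0x41  N=1 Z=0
after  9: x0=0xc6 x1=0x2b x2=0x77 x3=0x77 x4=0x00 x5=0x41  N=0 Z=1
after 10: x0=0xc6 x1=0x2b x2=0x77 x3=0x77 x4=0x00 x5=0x16  N=0 Z=0
after 11: x0=0xb4 x1=0x2b x2=0x77 x3=0x77 x4=0x00 x5=0x16  N=1 Z=0
-- IRQ taken; context saved, return-PC = 12 --

SAVED = 0x77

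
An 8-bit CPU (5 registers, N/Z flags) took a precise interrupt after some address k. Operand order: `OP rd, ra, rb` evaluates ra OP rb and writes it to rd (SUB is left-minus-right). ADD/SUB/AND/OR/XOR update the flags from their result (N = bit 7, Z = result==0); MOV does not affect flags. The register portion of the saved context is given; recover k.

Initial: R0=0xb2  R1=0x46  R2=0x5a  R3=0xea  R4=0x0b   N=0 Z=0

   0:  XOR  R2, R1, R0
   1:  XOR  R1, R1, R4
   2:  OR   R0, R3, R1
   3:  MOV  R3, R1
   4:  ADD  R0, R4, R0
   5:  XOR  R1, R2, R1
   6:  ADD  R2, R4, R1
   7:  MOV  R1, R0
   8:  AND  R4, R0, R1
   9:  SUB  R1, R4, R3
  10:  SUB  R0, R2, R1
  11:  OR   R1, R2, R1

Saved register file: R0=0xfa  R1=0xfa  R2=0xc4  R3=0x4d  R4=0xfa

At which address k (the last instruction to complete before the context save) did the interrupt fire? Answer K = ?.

K = 8

after  0: R0=0xb2 R1=0x46 R2=0xf4 R3=0xea R4=0x0b  N=1 Z=0
after  1: R0=0xb2 R1=0x4d R2=0xf4 R3=0xea R4=0x0b  N=0 Z=0
after  2: R0=0xef R1=0x4d R2=0xf4 R3=0xea R4=0x0b  N=1 Z=0
after  3: R0=0xef R1=0x4d R2=0xf4 R3=0x4d R4=0x0b  N=1 Z=0
after  4: R0=0xfa R1=0x4d R2=0xf4 R3=0x4d R4=0x0b  N=1 Z=0
after  5: R0=0xfa R1=0xb9 R2=0xf4 R3=0x4d R4=0x0b  N=1 Z=0
after  6: R0=0xfa R1=0xb9 R2=0xc4 R3=0x4d R4=0x0b  N=1 Z=0
after  7: R0=0xfa R1=0xfa R2=0xc4 R3=0x4d R4=0x0b  N=1 Z=0
after  8: R0=0xfa R1=0xfa R2=0xc4 R3=0x4d R4=0xfa  N=1 Z=0
-- IRQ taken; context saved, return-PC = 9 --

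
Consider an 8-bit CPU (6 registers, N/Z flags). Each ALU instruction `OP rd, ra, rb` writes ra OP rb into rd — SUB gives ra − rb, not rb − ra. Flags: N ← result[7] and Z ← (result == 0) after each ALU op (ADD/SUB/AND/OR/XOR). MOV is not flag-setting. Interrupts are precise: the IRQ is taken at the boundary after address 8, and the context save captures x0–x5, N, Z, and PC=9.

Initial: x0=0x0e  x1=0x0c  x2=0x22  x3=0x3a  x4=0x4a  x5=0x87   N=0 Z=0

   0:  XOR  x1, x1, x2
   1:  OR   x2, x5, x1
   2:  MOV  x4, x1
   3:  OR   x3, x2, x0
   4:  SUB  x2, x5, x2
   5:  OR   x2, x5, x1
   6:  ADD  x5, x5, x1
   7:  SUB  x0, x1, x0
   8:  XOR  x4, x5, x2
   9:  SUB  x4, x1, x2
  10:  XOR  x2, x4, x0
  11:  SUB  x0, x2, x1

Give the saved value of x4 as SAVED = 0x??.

after  0: x0=0x0e x1=0x2e x2=0x22 x3=0x3a x4=0x4a x5=0x87  N=0 Z=0
after  1: x0=0x0e x1=0x2e x2=0xaf x3=0x3a x4=0x4a x5=0x87  N=1 Z=0
after  2: x0=0x0e x1=0x2e x2=0xaf x3=0x3a x4=0x2e x5=0x87  N=1 Z=0
after  3: x0=0x0e x1=0x2e x2=0xaf x3=0xaf x4=0x2e x5=0x87  N=1 Z=0
after  4: x0=0x0e x1=0x2e x2=0xd8 x3=0xaf x4=0x2e x5=0x87  N=1 Z=0
after  5: x0=0x0e x1=0x2e x2=0xaf x3=0xaf x4=0x2e x5=0x87  N=1 Z=0
after  6: x0=0x0e x1=0x2e x2=0xaf x3=0xaf x4=0x2e x5=0xb5  N=1 Z=0
after  7: x0=0x20 x1=0x2e x2=0xaf x3=0xaf x4=0x2e x5=0xb5  N=0 Z=0
after  8: x0=0x20 x1=0x2e x2=0xaf x3=0xaf x4=0x1a x5=0xb5  N=0 Z=0
-- IRQ taken; context saved, return-PC = 9 --

SAVED = 0x1a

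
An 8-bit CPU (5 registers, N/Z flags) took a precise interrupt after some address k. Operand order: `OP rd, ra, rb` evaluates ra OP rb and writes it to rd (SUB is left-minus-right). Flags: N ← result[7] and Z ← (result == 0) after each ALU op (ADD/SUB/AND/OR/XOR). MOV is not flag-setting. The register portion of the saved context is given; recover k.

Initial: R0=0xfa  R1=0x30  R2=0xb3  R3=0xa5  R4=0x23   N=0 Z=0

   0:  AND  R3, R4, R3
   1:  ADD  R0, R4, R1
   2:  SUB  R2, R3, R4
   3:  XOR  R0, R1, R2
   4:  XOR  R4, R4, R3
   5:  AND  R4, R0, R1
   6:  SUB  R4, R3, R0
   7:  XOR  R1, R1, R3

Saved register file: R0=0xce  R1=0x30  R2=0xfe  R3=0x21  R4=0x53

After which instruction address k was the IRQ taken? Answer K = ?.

K = 6

after  0: R0=0xfa R1=0x30 R2=0xb3 R3=0x21 R4=0x23  N=0 Z=0
after  1: R0=0x53 R1=0x30 R2=0xb3 R3=0x21 R4=0x23  N=0 Z=0
after  2: R0=0x53 R1=0x30 R2=0xfe R3=0x21 R4=0x23  N=1 Z=0
after  3: R0=0xce R1=0x30 R2=0xfe R3=0x21 R4=0x23  N=1 Z=0
after  4: R0=0xce R1=0x30 R2=0xfe R3=0x21 R4=0x02  N=0 Z=0
after  5: R0=0xce R1=0x30 R2=0xfe R3=0x21 R4=0x00  N=0 Z=1
after  6: R0=0xce R1=0x30 R2=0xfe R3=0x21 R4=0x53  N=0 Z=0
-- IRQ taken; context saved, return-PC = 7 --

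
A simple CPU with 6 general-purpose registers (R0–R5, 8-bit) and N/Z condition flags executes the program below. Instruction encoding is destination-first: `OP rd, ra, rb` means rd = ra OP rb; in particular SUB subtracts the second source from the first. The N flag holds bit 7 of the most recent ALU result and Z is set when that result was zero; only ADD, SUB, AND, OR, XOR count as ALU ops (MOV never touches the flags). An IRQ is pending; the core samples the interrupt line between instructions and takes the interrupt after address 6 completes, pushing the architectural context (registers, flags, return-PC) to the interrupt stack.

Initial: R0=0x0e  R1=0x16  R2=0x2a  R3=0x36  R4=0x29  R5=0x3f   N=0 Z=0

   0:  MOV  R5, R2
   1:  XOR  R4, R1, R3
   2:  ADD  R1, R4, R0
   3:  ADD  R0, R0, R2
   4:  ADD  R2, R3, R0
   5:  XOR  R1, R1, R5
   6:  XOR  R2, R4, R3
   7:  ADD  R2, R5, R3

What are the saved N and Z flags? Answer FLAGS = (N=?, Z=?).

after  0: R0=0x0e R1=0x16 R2=0x2a R3=0x36 R4=0x29 R5=0x2a  N=0 Z=0
after  1: R0=0x0e R1=0x16 R2=0x2a R3=0x36 R4=0x20 R5=0x2a  N=0 Z=0
after  2: R0=0x0e R1=0x2e R2=0x2a R3=0x36 R4=0x20 R5=0x2a  N=0 Z=0
after  3: R0=0x38 R1=0x2e R2=0x2a R3=0x36 R4=0x20 R5=0x2a  N=0 Z=0
after  4: R0=0x38 R1=0x2e R2=0x6e R3=0x36 R4=0x20 R5=0x2a  N=0 Z=0
after  5: R0=0x38 R1=0x04 R2=0x6e R3=0x36 R4=0x20 R5=0x2a  N=0 Z=0
after  6: R0=0x38 R1=0x04 R2=0x16 R3=0x36 R4=0x20 R5=0x2a  N=0 Z=0
-- IRQ taken; context saved, return-PC = 7 --

FLAGS = (N=0, Z=0)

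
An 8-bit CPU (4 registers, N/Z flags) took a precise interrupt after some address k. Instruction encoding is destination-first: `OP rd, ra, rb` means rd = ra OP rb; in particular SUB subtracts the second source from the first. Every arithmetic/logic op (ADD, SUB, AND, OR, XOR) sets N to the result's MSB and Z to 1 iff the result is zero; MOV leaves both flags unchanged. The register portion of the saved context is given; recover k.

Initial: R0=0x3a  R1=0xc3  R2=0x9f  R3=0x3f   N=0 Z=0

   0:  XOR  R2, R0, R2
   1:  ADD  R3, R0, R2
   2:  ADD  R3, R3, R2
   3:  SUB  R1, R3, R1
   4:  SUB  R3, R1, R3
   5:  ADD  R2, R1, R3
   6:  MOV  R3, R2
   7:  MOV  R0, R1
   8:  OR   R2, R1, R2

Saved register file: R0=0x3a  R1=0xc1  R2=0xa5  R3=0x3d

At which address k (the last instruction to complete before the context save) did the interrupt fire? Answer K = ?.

after  0: R0=0x3a R1=0xc3 R2=0xa5 R3=0x3f  N=1 Z=0
after  1: R0=0x3a R1=0xc3 R2=0xa5 R3=0xdf  N=1 Z=0
after  2: R0=0x3a R1=0xc3 R2=0xa5 R3=0x84  N=1 Z=0
after  3: R0=0x3a R1=0xc1 R2=0xa5 R3=0x84  N=1 Z=0
after  4: R0=0x3a R1=0xc1 R2=0xa5 R3=0x3d  N=0 Z=0
-- IRQ taken; context saved, return-PC = 5 --

K = 4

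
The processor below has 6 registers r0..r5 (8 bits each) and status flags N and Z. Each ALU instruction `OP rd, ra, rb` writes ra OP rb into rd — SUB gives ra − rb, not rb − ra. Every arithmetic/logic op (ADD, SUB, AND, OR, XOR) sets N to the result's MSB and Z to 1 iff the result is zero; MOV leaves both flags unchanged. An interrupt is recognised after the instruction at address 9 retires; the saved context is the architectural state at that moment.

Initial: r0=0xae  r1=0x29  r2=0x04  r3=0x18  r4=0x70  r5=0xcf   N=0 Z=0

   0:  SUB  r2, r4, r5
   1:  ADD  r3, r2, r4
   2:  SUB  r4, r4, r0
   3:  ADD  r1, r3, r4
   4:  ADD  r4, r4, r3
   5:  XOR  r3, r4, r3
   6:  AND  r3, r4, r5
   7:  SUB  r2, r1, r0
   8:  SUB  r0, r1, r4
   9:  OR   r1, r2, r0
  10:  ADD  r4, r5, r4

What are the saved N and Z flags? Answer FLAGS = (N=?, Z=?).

FLAGS = (N=0, Z=0)

after  0: r0=0xae r1=0x29 r2=0xa1 r3=0x18 r4=0x70 r5=0xcf  N=1 Z=0
after  1: r0=0xae r1=0x29 r2=0xa1 r3=0x11 r4=0x70 r5=0xcf  N=0 Z=0
after  2: r0=0xae r1=0x29 r2=0xa1 r3=0x11 r4=0xc2 r5=0xcf  N=1 Z=0
after  3: r0=0xae r1=0xd3 r2=0xa1 r3=0x11 r4=0xc2 r5=0xcf  N=1 Z=0
after  4: r0=0xae r1=0xd3 r2=0xa1 r3=0x11 r4=0xd3 r5=0xcf  N=1 Z=0
after  5: r0=0xae r1=0xd3 r2=0xa1 r3=0xc2 r4=0xd3 r5=0xcf  N=1 Z=0
after  6: r0=0xae r1=0xd3 r2=0xa1 r3=0xc3 r4=0xd3 r5=0xcf  N=1 Z=0
after  7: r0=0xae r1=0xd3 r2=0x25 r3=0xc3 r4=0xd3 r5=0xcf  N=0 Z=0
after  8: r0=0x00 r1=0xd3 r2=0x25 r3=0xc3 r4=0xd3 r5=0xcf  N=0 Z=1
after  9: r0=0x00 r1=0x25 r2=0x25 r3=0xc3 r4=0xd3 r5=0xcf  N=0 Z=0
-- IRQ taken; context saved, return-PC = 10 --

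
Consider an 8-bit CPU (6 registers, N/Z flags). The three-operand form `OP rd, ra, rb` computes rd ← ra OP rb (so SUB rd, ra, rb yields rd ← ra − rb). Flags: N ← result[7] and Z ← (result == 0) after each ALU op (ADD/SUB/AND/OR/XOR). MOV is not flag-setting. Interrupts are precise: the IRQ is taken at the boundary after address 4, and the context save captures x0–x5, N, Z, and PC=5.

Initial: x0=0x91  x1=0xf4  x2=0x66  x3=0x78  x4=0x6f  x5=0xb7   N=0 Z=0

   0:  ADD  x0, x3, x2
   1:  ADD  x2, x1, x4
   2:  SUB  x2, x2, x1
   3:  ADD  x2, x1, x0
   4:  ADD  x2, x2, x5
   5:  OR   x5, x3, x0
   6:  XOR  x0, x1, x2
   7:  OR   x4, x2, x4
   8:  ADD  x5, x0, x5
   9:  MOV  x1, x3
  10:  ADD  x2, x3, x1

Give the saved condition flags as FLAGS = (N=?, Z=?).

after  0: x0=0xde x1=0xf4 x2=0x66 x3=0x78 x4=0x6f x5=0xb7  N=1 Z=0
after  1: x0=0xde x1=0xf4 x2=0x63 x3=0x78 x4=0x6f x5=0xb7  N=0 Z=0
after  2: x0=0xde x1=0xf4 x2=0x6f x3=0x78 x4=0x6f x5=0xb7  N=0 Z=0
after  3: x0=0xde x1=0xf4 x2=0xd2 x3=0x78 x4=0x6f x5=0xb7  N=1 Z=0
after  4: x0=0xde x1=0xf4 x2=0x89 x3=0x78 x4=0x6f x5=0xb7  N=1 Z=0
-- IRQ taken; context saved, return-PC = 5 --

FLAGS = (N=1, Z=0)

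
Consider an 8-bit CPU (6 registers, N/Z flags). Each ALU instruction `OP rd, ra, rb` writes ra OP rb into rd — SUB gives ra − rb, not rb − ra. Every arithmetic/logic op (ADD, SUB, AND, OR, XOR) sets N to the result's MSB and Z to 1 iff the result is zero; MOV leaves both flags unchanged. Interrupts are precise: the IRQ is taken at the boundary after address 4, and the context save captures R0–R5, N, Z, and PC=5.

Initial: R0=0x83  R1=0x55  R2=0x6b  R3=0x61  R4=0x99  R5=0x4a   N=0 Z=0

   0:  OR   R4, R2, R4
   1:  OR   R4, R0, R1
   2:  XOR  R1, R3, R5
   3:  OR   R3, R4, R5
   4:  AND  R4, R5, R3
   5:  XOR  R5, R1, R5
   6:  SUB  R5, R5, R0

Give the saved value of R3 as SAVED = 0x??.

SAVED = 0xdf

after  0: R0=0x83 R1=0x55 R2=0x6b R3=0x61 R4=0xfb R5=0x4a  N=1 Z=0
after  1: R0=0x83 R1=0x55 R2=0x6b R3=0x61 R4=0xd7 R5=0x4a  N=1 Z=0
after  2: R0=0x83 R1=0x2b R2=0x6b R3=0x61 R4=0xd7 R5=0x4a  N=0 Z=0
after  3: R0=0x83 R1=0x2b R2=0x6b R3=0xdf R4=0xd7 R5=0x4a  N=1 Z=0
after  4: R0=0x83 R1=0x2b R2=0x6b R3=0xdf R4=0x4a R5=0x4a  N=0 Z=0
-- IRQ taken; context saved, return-PC = 5 --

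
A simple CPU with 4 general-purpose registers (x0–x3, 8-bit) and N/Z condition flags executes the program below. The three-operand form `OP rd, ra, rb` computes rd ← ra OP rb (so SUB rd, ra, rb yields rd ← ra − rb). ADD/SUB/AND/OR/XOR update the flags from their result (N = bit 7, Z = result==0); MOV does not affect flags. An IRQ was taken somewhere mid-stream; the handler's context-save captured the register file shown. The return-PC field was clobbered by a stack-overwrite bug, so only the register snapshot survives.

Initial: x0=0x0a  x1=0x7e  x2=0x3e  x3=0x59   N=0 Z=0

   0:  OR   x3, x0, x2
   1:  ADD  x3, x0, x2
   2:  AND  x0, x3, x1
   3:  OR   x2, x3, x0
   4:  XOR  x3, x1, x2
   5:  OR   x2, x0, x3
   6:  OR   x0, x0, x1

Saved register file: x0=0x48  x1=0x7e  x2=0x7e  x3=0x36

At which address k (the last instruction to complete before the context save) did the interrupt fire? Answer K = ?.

K = 5

after  0: x0=0x0a x1=0x7e x2=0x3e x3=0x3e  N=0 Z=0
after  1: x0=0x0a x1=0x7e x2=0x3e x3=0x48  N=0 Z=0
after  2: x0=0x48 x1=0x7e x2=0x3e x3=0x48  N=0 Z=0
after  3: x0=0x48 x1=0x7e x2=0x48 x3=0x48  N=0 Z=0
after  4: x0=0x48 x1=0x7e x2=0x48 x3=0x36  N=0 Z=0
after  5: x0=0x48 x1=0x7e x2=0x7e x3=0x36  N=0 Z=0
-- IRQ taken; context saved, return-PC = 6 --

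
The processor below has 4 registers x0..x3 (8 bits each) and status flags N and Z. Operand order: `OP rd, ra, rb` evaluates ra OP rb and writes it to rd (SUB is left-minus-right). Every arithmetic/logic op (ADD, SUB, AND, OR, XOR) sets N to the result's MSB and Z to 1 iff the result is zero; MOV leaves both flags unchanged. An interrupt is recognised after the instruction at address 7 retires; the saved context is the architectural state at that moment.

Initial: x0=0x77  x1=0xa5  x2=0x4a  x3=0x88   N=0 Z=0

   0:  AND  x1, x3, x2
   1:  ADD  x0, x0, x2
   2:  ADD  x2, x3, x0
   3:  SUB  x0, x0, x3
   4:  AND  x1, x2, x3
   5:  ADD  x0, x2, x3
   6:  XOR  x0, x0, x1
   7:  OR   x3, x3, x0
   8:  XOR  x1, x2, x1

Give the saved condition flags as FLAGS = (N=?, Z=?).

FLAGS = (N=1, Z=0)

after  0: x0=0x77 x1=0x08 x2=0x4a x3=0x88  N=0 Z=0
after  1: x0=0xc1 x1=0x08 x2=0x4a x3=0x88  N=1 Z=0
after  2: x0=0xc1 x1=0x08 x2=0x49 x3=0x88  N=0 Z=0
after  3: x0=0x39 x1=0x08 x2=0x49 x3=0x88  N=0 Z=0
after  4: x0=0x39 x1=0x08 x2=0x49 x3=0x88  N=0 Z=0
after  5: x0=0xd1 x1=0x08 x2=0x49 x3=0x88  N=1 Z=0
after  6: x0=0xd9 x1=0x08 x2=0x49 x3=0x88  N=1 Z=0
after  7: x0=0xd9 x1=0x08 x2=0x49 x3=0xd9  N=1 Z=0
-- IRQ taken; context saved, return-PC = 8 --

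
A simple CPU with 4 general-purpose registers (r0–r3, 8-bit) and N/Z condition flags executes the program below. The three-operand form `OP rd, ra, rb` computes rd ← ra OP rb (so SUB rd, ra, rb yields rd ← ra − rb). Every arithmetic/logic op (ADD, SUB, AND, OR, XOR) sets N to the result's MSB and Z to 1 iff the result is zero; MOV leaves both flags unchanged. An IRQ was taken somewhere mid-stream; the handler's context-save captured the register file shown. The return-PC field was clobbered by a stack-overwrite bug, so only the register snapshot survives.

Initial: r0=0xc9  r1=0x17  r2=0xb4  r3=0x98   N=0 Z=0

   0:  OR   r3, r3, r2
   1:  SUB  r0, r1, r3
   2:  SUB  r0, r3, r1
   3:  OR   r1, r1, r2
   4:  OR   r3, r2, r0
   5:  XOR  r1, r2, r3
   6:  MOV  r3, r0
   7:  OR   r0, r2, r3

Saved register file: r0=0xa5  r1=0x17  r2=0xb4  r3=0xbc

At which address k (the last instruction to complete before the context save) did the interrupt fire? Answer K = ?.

after  0: r0=0xc9 r1=0x17 r2=0xb4 r3=0xbc  N=1 Z=0
after  1: r0=0x5b r1=0x17 r2=0xb4 r3=0xbc  N=0 Z=0
after  2: r0=0xa5 r1=0x17 r2=0xb4 r3=0xbc  N=1 Z=0
-- IRQ taken; context saved, return-PC = 3 --

K = 2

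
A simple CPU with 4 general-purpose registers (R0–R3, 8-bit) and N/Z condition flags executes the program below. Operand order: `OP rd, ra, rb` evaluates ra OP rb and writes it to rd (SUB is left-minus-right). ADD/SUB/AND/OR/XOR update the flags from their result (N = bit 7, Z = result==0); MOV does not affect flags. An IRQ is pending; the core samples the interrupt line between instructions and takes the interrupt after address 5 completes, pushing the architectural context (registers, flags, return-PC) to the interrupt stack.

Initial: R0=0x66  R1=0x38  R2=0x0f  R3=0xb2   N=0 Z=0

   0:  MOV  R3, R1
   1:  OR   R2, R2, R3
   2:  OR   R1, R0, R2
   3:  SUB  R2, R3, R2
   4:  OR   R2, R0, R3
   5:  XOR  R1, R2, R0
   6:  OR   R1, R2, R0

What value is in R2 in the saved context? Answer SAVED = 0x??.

after  0: R0=0x66 R1=0x38 R2=0x0f R3=0x38  N=0 Z=0
after  1: R0=0x66 R1=0x38 R2=0x3f R3=0x38  N=0 Z=0
after  2: R0=0x66 R1=0x7f R2=0x3f R3=0x38  N=0 Z=0
after  3: R0=0x66 R1=0x7f R2=0xf9 R3=0x38  N=1 Z=0
after  4: R0=0x66 R1=0x7f R2=0x7e R3=0x38  N=0 Z=0
after  5: R0=0x66 R1=0x18 R2=0x7e R3=0x38  N=0 Z=0
-- IRQ taken; context saved, return-PC = 6 --

SAVED = 0x7e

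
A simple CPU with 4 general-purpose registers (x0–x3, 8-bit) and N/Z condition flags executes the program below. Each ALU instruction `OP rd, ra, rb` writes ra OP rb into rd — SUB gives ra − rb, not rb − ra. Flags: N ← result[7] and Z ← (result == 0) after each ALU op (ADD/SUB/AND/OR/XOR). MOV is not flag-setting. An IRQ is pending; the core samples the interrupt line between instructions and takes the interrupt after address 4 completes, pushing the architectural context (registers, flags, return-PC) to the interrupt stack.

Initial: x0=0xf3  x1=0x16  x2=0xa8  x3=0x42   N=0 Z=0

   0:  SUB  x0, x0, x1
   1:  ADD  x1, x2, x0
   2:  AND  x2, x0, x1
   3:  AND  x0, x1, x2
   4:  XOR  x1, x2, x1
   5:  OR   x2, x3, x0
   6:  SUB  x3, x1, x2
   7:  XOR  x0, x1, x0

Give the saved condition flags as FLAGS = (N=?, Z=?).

after  0: x0=0xdd x1=0x16 x2=0xa8 x3=0x42  N=1 Z=0
after  1: x0=0xdd x1=0x85 x2=0xa8 x3=0x42  N=1 Z=0
after  2: x0=0xdd x1=0x85 x2=0x85 x3=0x42  N=1 Z=0
after  3: x0=0x85 x1=0x85 x2=0x85 x3=0x42  N=1 Z=0
after  4: x0=0x85 x1=0x00 x2=0x85 x3=0x42  N=0 Z=1
-- IRQ taken; context saved, return-PC = 5 --

FLAGS = (N=0, Z=1)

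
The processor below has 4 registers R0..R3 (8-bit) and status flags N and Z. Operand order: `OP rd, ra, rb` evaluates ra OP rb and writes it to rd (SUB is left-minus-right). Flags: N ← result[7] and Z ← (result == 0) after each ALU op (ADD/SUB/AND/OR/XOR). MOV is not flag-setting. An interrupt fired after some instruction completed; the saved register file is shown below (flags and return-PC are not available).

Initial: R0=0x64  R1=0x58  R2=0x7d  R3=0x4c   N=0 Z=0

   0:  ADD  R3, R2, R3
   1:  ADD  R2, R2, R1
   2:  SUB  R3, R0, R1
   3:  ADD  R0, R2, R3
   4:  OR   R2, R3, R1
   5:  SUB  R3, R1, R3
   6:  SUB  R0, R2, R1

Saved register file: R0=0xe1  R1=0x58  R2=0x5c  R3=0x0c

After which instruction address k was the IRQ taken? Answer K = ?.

K = 4

after  0: R0=0x64 R1=0x58 R2=0x7d R3=0xc9  N=1 Z=0
after  1: R0=0x64 R1=0x58 R2=0xd5 R3=0xc9  N=1 Z=0
after  2: R0=0x64 R1=0x58 R2=0xd5 R3=0x0c  N=0 Z=0
after  3: R0=0xe1 R1=0x58 R2=0xd5 R3=0x0c  N=1 Z=0
after  4: R0=0xe1 R1=0x58 R2=0x5c R3=0x0c  N=0 Z=0
-- IRQ taken; context saved, return-PC = 5 --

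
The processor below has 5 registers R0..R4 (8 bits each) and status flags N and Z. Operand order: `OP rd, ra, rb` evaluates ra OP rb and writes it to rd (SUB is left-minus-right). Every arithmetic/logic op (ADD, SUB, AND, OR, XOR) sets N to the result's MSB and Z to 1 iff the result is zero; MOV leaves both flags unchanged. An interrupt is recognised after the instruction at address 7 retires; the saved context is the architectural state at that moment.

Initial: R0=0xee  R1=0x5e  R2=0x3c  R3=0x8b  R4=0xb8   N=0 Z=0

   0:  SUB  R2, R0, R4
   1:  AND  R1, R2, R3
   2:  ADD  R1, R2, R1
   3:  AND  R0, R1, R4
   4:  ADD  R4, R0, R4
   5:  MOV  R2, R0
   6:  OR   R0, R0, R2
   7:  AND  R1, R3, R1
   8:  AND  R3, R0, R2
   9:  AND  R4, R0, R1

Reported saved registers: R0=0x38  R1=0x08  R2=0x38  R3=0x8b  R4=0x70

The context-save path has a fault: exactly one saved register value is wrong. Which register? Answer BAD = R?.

BAD = R4

after  0: R0=0xee R1=0x5e R2=0x36 R3=0x8b R4=0xb8  N=0 Z=0
after  1: R0=0xee R1=0x02 R2=0x36 R3=0x8b R4=0xb8  N=0 Z=0
after  2: R0=0xee R1=0x38 R2=0x36 R3=0x8b R4=0xb8  N=0 Z=0
after  3: R0=0x38 R1=0x38 R2=0x36 R3=0x8b R4=0xb8  N=0 Z=0
after  4: R0=0x38 R1=0x38 R2=0x36 R3=0x8b R4=0xf0  N=1 Z=0
after  5: R0=0x38 R1=0x38 R2=0x38 R3=0x8b R4=0xf0  N=1 Z=0
after  6: R0=0x38 R1=0x38 R2=0x38 R3=0x8b R4=0xf0  N=0 Z=0
after  7: R0=0x38 R1=0x08 R2=0x38 R3=0x8b R4=0xf0  N=0 Z=0
-- IRQ taken; context saved, return-PC = 8 --
mismatch: R4: reported 0x70 vs actual 0xf0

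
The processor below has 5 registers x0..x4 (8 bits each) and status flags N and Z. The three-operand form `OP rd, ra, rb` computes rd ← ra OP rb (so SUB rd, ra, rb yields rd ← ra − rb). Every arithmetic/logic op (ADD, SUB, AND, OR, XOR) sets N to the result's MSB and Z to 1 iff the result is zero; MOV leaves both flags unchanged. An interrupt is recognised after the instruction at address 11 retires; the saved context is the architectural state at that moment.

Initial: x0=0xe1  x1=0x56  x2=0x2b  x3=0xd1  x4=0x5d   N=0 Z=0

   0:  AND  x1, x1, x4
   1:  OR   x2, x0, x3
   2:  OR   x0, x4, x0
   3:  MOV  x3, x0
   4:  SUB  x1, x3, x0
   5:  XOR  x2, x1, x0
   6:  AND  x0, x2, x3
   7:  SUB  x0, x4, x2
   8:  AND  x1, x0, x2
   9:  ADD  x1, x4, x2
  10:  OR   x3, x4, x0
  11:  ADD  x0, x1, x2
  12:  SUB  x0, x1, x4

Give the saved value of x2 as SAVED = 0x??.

after  0: x0=0xe1 x1=0x54 x2=0x2b x3=0xd1 x4=0x5d  N=0 Z=0
after  1: x0=0xe1 x1=0x54 x2=0xf1 x3=0xd1 x4=0x5d  N=1 Z=0
after  2: x0=0xfd x1=0x54 x2=0xf1 x3=0xd1 x4=0x5d  N=1 Z=0
after  3: x0=0xfd x1=0x54 x2=0xf1 x3=0xfd x4=0x5d  N=1 Z=0
after  4: x0=0xfd x1=0x00 x2=0xf1 x3=0xfd x4=0x5d  N=0 Z=1
after  5: x0=0xfd x1=0x00 x2=0xfd x3=0xfd x4=0x5d  N=1 Z=0
after  6: x0=0xfd x1=0x00 x2=0xfd x3=0xfd x4=0x5d  N=1 Z=0
after  7: x0=0x60 x1=0x00 x2=0xfd x3=0xfd x4=0x5d  N=0 Z=0
after  8: x0=0x60 x1=0x60 x2=0xfd x3=0xfd x4=0x5d  N=0 Z=0
after  9: x0=0x60 x1=0x5a x2=0xfd x3=0xfd x4=0x5d  N=0 Z=0
after 10: x0=0x60 x1=0x5a x2=0xfd x3=0x7d x4=0x5d  N=0 Z=0
after 11: x0=0x57 x1=0x5a x2=0xfd x3=0x7d x4=0x5d  N=0 Z=0
-- IRQ taken; context saved, return-PC = 12 --

SAVED = 0xfd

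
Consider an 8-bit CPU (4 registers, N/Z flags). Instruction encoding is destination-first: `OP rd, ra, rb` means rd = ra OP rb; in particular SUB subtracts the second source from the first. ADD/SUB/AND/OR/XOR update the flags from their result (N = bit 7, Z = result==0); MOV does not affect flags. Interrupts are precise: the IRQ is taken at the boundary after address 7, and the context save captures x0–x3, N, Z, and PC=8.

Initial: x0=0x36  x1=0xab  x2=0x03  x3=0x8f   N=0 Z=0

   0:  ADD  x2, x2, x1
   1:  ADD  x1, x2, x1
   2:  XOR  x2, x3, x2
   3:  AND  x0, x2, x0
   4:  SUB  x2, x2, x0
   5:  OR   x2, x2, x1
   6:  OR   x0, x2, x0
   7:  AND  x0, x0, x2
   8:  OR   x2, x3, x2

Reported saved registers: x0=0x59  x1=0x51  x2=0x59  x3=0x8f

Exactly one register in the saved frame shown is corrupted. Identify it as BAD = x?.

after  0: x0=0x36 x1=0xab x2=0xae x3=0x8f  N=1 Z=0
after  1: x0=0x36 x1=0x59 x2=0xae x3=0x8f  N=0 Z=0
after  2: x0=0x36 x1=0x59 x2=0x21 x3=0x8f  N=0 Z=0
after  3: x0=0x20 x1=0x59 x2=0x21 x3=0x8f  N=0 Z=0
after  4: x0=0x20 x1=0x59 x2=0x01 x3=0x8f  N=0 Z=0
after  5: x0=0x20 x1=0x59 x2=0x59 x3=0x8f  N=0 Z=0
after  6: x0=0x79 x1=0x59 x2=0x59 x3=0x8f  N=0 Z=0
after  7: x0=0x59 x1=0x59 x2=0x59 x3=0x8f  N=0 Z=0
-- IRQ taken; context saved, return-PC = 8 --
mismatch: x1: reported 0x51 vs actual 0x59

BAD = x1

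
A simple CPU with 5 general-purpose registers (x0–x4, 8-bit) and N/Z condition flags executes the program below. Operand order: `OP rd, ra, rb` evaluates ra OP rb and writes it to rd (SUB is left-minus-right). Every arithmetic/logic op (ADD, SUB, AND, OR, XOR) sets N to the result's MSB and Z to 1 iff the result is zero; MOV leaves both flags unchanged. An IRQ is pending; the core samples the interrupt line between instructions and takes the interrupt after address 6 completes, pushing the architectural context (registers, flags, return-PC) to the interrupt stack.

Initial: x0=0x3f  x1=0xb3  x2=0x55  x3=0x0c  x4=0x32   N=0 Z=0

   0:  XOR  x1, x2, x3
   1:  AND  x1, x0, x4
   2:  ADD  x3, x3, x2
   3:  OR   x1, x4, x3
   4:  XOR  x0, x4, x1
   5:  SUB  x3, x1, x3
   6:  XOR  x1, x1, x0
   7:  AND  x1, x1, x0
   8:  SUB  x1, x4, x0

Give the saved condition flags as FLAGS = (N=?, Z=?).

after  0: x0=0x3f x1=0x59 x2=0x55 x3=0x0c x4=0x32  N=0 Z=0
after  1: x0=0x3f x1=0x32 x2=0x55 x3=0x0c x4=0x32  N=0 Z=0
after  2: x0=0x3f x1=0x32 x2=0x55 x3=0x61 x4=0x32  N=0 Z=0
after  3: x0=0x3f x1=0x73 x2=0x55 x3=0x61 x4=0x32  N=0 Z=0
after  4: x0=0x41 x1=0x73 x2=0x55 x3=0x61 x4=0x32  N=0 Z=0
after  5: x0=0x41 x1=0x73 x2=0x55 x3=0x12 x4=0x32  N=0 Z=0
after  6: x0=0x41 x1=0x32 x2=0x55 x3=0x12 x4=0x32  N=0 Z=0
-- IRQ taken; context saved, return-PC = 7 --

FLAGS = (N=0, Z=0)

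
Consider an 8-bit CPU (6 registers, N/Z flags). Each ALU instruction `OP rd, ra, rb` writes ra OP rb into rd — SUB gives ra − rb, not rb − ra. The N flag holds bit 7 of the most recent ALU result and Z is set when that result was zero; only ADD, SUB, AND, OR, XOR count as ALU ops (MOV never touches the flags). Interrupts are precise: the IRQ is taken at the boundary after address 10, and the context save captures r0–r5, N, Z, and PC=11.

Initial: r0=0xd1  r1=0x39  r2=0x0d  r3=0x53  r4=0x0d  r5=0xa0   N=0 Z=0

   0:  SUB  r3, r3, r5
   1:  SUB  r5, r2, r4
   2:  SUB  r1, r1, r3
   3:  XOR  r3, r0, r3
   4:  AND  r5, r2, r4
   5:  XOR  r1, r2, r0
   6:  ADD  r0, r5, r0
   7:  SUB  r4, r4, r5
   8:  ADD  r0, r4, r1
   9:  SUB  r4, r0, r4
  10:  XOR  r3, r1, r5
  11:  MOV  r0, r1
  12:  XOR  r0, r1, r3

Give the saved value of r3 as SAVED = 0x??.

SAVED = 0xd1

after  0: r0=0xd1 r1=0x39 r2=0x0d r3=0xb3 r4=0x0d r5=0xa0  N=1 Z=0
after  1: r0=0xd1 r1=0x39 r2=0x0d r3=0xb3 r4=0x0d r5=0x00  N=0 Z=1
after  2: r0=0xd1 r1=0x86 r2=0x0d r3=0xb3 r4=0x0d r5=0x00  N=1 Z=0
after  3: r0=0xd1 r1=0x86 r2=0x0d r3=0x62 r4=0x0d r5=0x00  N=0 Z=0
after  4: r0=0xd1 r1=0x86 r2=0x0d r3=0x62 r4=0x0d r5=0x0d  N=0 Z=0
after  5: r0=0xd1 r1=0xdc r2=0x0d r3=0x62 r4=0x0d r5=0x0d  N=1 Z=0
after  6: r0=0xde r1=0xdc r2=0x0d r3=0x62 r4=0x0d r5=0x0d  N=1 Z=0
after  7: r0=0xde r1=0xdc r2=0x0d r3=0x62 r4=0x00 r5=0x0d  N=0 Z=1
after  8: r0=0xdc r1=0xdc r2=0x0d r3=0x62 r4=0x00 r5=0x0d  N=1 Z=0
after  9: r0=0xdc r1=0xdc r2=0x0d r3=0x62 r4=0xdc r5=0x0d  N=1 Z=0
after 10: r0=0xdc r1=0xdc r2=0x0d r3=0xd1 r4=0xdc r5=0x0d  N=1 Z=0
-- IRQ taken; context saved, return-PC = 11 --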